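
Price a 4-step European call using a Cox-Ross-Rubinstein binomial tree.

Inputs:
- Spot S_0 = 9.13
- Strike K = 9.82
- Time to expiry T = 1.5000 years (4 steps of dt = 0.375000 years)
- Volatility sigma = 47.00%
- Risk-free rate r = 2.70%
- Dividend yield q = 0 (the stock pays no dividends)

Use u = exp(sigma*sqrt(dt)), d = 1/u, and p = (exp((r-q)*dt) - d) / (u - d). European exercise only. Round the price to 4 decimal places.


Answer: Price = V(0,0) = 1.9348

Derivation:
dt = T/N = 0.375000
u = exp(sigma*sqrt(dt)) = 1.333511; d = 1/u = 0.749900
p = (exp((r-q)*dt) - d) / (u - d) = 0.445976
Discount per step: exp(-r*dt) = 0.989926
Stock lattice S(k, i) with i counting down-moves:
  k=0: S(0,0) = 9.1300
  k=1: S(1,0) = 12.1750; S(1,1) = 6.8466
  k=2: S(2,0) = 16.2354; S(2,1) = 9.1300; S(2,2) = 5.1343
  k=3: S(3,0) = 21.6501; S(3,1) = 12.1750; S(3,2) = 6.8466; S(3,3) = 3.8502
  k=4: S(4,0) = 28.8707; S(4,1) = 16.2354; S(4,2) = 9.1300; S(4,3) = 5.1343; S(4,4) = 2.8873
Terminal payoffs V(N, i) = max(S_T - K, 0):
  V(4,0) = 19.050661; V(4,1) = 6.415428; V(4,2) = 0.000000; V(4,3) = 0.000000; V(4,4) = 0.000000
Backward induction: V(k, i) = exp(-r*dt) * [p * V(k+1, i) + (1-p) * V(k+1, i+1)].
  V(3,0) = exp(-r*dt) * [p*19.050661 + (1-p)*6.415428] = 11.929042
  V(3,1) = exp(-r*dt) * [p*6.415428 + (1-p)*0.000000] = 2.832304
  V(3,2) = exp(-r*dt) * [p*0.000000 + (1-p)*0.000000] = 0.000000
  V(3,3) = exp(-r*dt) * [p*0.000000 + (1-p)*0.000000] = 0.000000
  V(2,0) = exp(-r*dt) * [p*11.929042 + (1-p)*2.832304] = 6.819828
  V(2,1) = exp(-r*dt) * [p*2.832304 + (1-p)*0.000000] = 1.250414
  V(2,2) = exp(-r*dt) * [p*0.000000 + (1-p)*0.000000] = 0.000000
  V(1,0) = exp(-r*dt) * [p*6.819828 + (1-p)*1.250414] = 3.696620
  V(1,1) = exp(-r*dt) * [p*1.250414 + (1-p)*0.000000] = 0.552037
  V(0,0) = exp(-r*dt) * [p*3.696620 + (1-p)*0.552037] = 1.934756


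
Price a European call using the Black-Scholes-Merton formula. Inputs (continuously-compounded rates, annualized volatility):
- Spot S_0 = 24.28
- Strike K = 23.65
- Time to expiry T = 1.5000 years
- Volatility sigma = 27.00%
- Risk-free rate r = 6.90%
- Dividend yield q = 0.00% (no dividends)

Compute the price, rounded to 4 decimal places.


Answer: Price = 4.6974

Derivation:
d1 = (ln(S/K) + (r - q + 0.5*sigma^2) * T) / (sigma * sqrt(T)) = 0.55783304
d2 = d1 - sigma * sqrt(T) = 0.22715192
exp(-rT) = 0.90167602; exp(-qT) = 1.00000000
C = S_0 * exp(-qT) * N(d1) - K * exp(-rT) * N(d2)
N(d1) = 0.71152080; N(d2) = 0.58984719
C = 24.2800 * 1.00000000 * 0.71152080 - 23.6500 * 0.90167602 * 0.58984719 = 4.6974


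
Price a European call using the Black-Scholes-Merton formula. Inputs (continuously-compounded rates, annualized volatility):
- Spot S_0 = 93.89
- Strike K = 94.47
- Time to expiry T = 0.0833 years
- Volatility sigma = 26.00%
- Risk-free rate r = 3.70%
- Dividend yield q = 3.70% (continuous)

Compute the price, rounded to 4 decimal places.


d1 = (ln(S/K) + (r - q + 0.5*sigma^2) * T) / (sigma * sqrt(T)) = -0.04454792
d2 = d1 - sigma * sqrt(T) = -0.11958845
exp(-rT) = 0.99692264; exp(-qT) = 0.99692264
C = S_0 * exp(-qT) * N(d1) - K * exp(-rT) * N(d2)
N(d1) = 0.48223383; N(d2) = 0.45240459
C = 93.8900 * 0.99692264 * 0.48223383 - 94.4700 * 0.99692264 * 0.45240459 = 2.5305

Answer: Price = 2.5305


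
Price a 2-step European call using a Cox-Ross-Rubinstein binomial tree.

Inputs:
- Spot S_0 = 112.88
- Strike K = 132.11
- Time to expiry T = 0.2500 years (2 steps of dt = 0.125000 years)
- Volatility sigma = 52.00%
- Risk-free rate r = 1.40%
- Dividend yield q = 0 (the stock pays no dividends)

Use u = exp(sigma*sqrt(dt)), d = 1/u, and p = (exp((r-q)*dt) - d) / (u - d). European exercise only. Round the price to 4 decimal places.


dt = T/N = 0.125000
u = exp(sigma*sqrt(dt)) = 1.201833; d = 1/u = 0.832062
p = (exp((r-q)*dt) - d) / (u - d) = 0.458904
Discount per step: exp(-r*dt) = 0.998252
Stock lattice S(k, i) with i counting down-moves:
  k=0: S(0,0) = 112.8800
  k=1: S(1,0) = 135.6629; S(1,1) = 93.9232
  k=2: S(2,0) = 163.0441; S(2,1) = 112.8800; S(2,2) = 78.1500
Terminal payoffs V(N, i) = max(S_T - K, 0):
  V(2,0) = 30.934119; V(2,1) = 0.000000; V(2,2) = 0.000000
Backward induction: V(k, i) = exp(-r*dt) * [p * V(k+1, i) + (1-p) * V(k+1, i+1)].
  V(1,0) = exp(-r*dt) * [p*30.934119 + (1-p)*0.000000] = 14.170967
  V(1,1) = exp(-r*dt) * [p*0.000000 + (1-p)*0.000000] = 0.000000
  V(0,0) = exp(-r*dt) * [p*14.170967 + (1-p)*0.000000] = 6.491741

Answer: Price = V(0,0) = 6.4917


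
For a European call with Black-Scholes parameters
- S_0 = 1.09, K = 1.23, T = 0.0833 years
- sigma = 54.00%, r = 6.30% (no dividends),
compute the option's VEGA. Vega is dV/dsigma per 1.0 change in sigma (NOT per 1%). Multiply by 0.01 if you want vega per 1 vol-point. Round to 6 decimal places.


d1 = -0.6637226908; d2 = -0.8195760835
phi(d1) = 0.3200741989; exp(-qT) = 1.0000000000; exp(-rT) = 0.9947658462
Vega = S * exp(-qT) * phi(d1) * sqrt(T) = 1.0900 * 1.0000000000 * 0.3200741989 * 0.2886173938 = 0.100693

Answer: Vega = 0.100693


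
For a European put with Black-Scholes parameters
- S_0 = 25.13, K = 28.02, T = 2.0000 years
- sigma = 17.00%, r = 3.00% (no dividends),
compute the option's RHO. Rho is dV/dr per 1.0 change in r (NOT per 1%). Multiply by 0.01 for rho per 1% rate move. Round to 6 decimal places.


d1 = -0.0830068048; d2 = -0.3234231104
phi(d1) = 0.3975702631; exp(-qT) = 1.0000000000; exp(-rT) = 0.9417645336
N(-d2) = 0.6268125852
Rho = -K*T*exp(-rT)*N(-d2) = -28.0200 * 2.0000 * 0.9417645336 * 0.6268125852 = -33.080965

Answer: Rho = -33.080965


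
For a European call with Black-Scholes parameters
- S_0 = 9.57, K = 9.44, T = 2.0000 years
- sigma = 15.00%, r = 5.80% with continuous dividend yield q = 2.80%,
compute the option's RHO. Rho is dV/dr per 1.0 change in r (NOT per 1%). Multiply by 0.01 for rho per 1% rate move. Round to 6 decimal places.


d1 = 0.4533837881; d2 = 0.2412517537
phi(d1) = 0.3599763433; exp(-qT) = 0.9455391359; exp(-rT) = 0.8904752233
N(d2) = 0.5953199992
Rho = K*T*exp(-rT)*N(d2) = 9.4400 * 2.0000 * 0.8904752233 * 0.5953199992 = 10.008622

Answer: Rho = 10.008622


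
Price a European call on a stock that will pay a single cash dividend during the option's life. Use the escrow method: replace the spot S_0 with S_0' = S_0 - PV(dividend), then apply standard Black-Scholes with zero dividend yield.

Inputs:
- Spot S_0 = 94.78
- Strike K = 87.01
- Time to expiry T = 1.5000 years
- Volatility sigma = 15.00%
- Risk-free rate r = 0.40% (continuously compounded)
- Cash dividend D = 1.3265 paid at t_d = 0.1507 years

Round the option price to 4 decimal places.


PV(D) = D * exp(-r * t_d) = 1.3265 * 0.99939738 = 1.32570063
S_0' = S_0 - PV(D) = 94.7800 - 1.32570063 = 93.45429937
d1 = (ln(S_0'/K) + (r + sigma^2/2)*T) / (sigma*sqrt(T)) = 0.51343747
d2 = d1 - sigma*sqrt(T) = 0.32972574
exp(-rT) = 0.99401796
N(d1) = 0.69617733; N(d2) = 0.62919640
C = S_0' * N(d1) - K * exp(-rT) * N(d2) = 93.45429937 * 0.69617733 - 87.0100 * 0.99401796 * 0.62919640 = 10.6419

Answer: Price = 10.6419


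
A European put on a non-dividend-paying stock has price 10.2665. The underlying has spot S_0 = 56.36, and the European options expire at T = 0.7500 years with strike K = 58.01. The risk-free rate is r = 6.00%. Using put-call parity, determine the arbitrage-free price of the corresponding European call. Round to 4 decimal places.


Answer: Call price = 11.1691

Derivation:
Put-call parity: C - P = S_0 * exp(-qT) - K * exp(-rT).
S_0 * exp(-qT) = 56.3600 * 1.00000000 = 56.36000000
K * exp(-rT) = 58.0100 * 0.95599748 = 55.45741392
C = P + S*exp(-qT) - K*exp(-rT)
C = 10.2665 + 56.36000000 - 55.45741392 = 11.1691


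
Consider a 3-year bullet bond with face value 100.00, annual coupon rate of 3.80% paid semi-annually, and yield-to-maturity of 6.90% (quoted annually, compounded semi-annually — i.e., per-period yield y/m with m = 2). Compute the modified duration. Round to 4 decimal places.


Answer: Modified duration = 2.7611

Derivation:
Coupon per period c = face * coupon_rate / m = 1.900000
Periods per year m = 2; per-period yield y/m = 0.034500
Number of cashflows N = 6
Cashflows (t years, CF_t, discount factor 1/(1+y/m)^(m*t), PV):
  t = 0.5000: CF_t = 1.900000, DF = 0.966651, PV = 1.836636
  t = 1.0000: CF_t = 1.900000, DF = 0.934413, PV = 1.775385
  t = 1.5000: CF_t = 1.900000, DF = 0.903251, PV = 1.716177
  t = 2.0000: CF_t = 1.900000, DF = 0.873128, PV = 1.658944
  t = 2.5000: CF_t = 1.900000, DF = 0.844010, PV = 1.603619
  t = 3.0000: CF_t = 101.900000, DF = 0.815863, PV = 83.136400
Price P = sum_t PV_t = 91.727161
First compute Macaulay numerator sum_t t * PV_t:
  t * PV_t at t = 0.5000: 0.918318
  t * PV_t at t = 1.0000: 1.775385
  t * PV_t at t = 1.5000: 2.574266
  t * PV_t at t = 2.0000: 3.317887
  t * PV_t at t = 2.5000: 4.009047
  t * PV_t at t = 3.0000: 249.409200
Macaulay duration D = 262.004103 / 91.727161 = 2.856342
Modified duration = D / (1 + y/m) = 2.856342 / (1 + 0.034500) = 2.761084


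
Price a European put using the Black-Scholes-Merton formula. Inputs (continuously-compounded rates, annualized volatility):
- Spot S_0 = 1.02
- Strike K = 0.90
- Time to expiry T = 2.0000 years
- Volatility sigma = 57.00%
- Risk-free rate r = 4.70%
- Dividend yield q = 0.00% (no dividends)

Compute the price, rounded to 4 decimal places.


d1 = (ln(S/K) + (r - q + 0.5*sigma^2) * T) / (sigma * sqrt(T)) = 0.67493112
d2 = d1 - sigma * sqrt(T) = -0.13117061
exp(-rT) = 0.91028276; exp(-qT) = 1.00000000
P = K * exp(-rT) * N(-d2) - S_0 * exp(-qT) * N(-d1)
N(-d1) = 0.24985976; N(-d2) = 0.55217983
P = 0.9000 * 0.91028276 * 0.55217983 - 1.0200 * 1.00000000 * 0.24985976 = 0.1975

Answer: Price = 0.1975


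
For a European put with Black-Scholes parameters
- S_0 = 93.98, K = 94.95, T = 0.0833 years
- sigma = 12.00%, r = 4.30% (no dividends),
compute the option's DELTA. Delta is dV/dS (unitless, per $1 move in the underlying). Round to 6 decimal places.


Answer: Delta = -0.569753

Derivation:
d1 = -0.1757454596; d2 = -0.2103795469
phi(d1) = 0.3928286503; exp(-qT) = 1.0000000000; exp(-rT) = 0.9964245074
N(-d1) = 0.5697530403
Delta = -exp(-qT) * N(-d1) = -1.0000000000 * 0.5697530403 = -0.569753


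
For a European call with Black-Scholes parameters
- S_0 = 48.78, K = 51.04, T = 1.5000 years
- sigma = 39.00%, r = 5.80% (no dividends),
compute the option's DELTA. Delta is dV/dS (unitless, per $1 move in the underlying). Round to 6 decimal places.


d1 = 0.3261500905; d2 = -0.1515004093
phi(d1) = 0.3782781626; exp(-qT) = 1.0000000000; exp(-rT) = 0.9166770956
N(d1) = 0.6278445998
Delta = exp(-qT) * N(d1) = 1.0000000000 * 0.6278445998 = 0.627845

Answer: Delta = 0.627845


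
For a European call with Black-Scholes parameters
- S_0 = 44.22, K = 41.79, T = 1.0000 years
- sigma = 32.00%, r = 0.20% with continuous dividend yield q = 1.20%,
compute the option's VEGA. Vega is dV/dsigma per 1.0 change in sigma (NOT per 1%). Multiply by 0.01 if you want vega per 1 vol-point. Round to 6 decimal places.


Answer: Vega = 16.636708

Derivation:
d1 = 0.3053753093; d2 = -0.0146246907
phi(d1) = 0.3807677869; exp(-qT) = 0.9880717129; exp(-rT) = 0.9980019987
Vega = S * exp(-qT) * phi(d1) * sqrt(T) = 44.2200 * 0.9880717129 * 0.3807677869 * 1.0000000000 = 16.636708


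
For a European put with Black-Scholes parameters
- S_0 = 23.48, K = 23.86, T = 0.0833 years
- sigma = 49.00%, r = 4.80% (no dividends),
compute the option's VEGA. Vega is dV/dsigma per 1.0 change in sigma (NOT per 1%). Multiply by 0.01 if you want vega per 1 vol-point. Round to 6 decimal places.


Answer: Vega = 2.703241

Derivation:
d1 = -0.0145369823; d2 = -0.1559595052
phi(d1) = 0.3989001296; exp(-qT) = 1.0000000000; exp(-rT) = 0.9960095830
Vega = S * exp(-qT) * phi(d1) * sqrt(T) = 23.4800 * 1.0000000000 * 0.3989001296 * 0.2886173938 = 2.703241


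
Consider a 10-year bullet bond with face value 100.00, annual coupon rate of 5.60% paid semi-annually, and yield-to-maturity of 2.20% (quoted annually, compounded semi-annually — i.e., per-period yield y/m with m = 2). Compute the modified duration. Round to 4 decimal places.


Coupon per period c = face * coupon_rate / m = 2.800000
Periods per year m = 2; per-period yield y/m = 0.011000
Number of cashflows N = 20
Cashflows (t years, CF_t, discount factor 1/(1+y/m)^(m*t), PV):
  t = 0.5000: CF_t = 2.800000, DF = 0.989120, PV = 2.769535
  t = 1.0000: CF_t = 2.800000, DF = 0.978358, PV = 2.739402
  t = 1.5000: CF_t = 2.800000, DF = 0.967713, PV = 2.709596
  t = 2.0000: CF_t = 2.800000, DF = 0.957184, PV = 2.680115
  t = 2.5000: CF_t = 2.800000, DF = 0.946769, PV = 2.650954
  t = 3.0000: CF_t = 2.800000, DF = 0.936468, PV = 2.622111
  t = 3.5000: CF_t = 2.800000, DF = 0.926279, PV = 2.593582
  t = 4.0000: CF_t = 2.800000, DF = 0.916201, PV = 2.565363
  t = 4.5000: CF_t = 2.800000, DF = 0.906232, PV = 2.537451
  t = 5.0000: CF_t = 2.800000, DF = 0.896372, PV = 2.509843
  t = 5.5000: CF_t = 2.800000, DF = 0.886620, PV = 2.482535
  t = 6.0000: CF_t = 2.800000, DF = 0.876973, PV = 2.455524
  t = 6.5000: CF_t = 2.800000, DF = 0.867431, PV = 2.428807
  t = 7.0000: CF_t = 2.800000, DF = 0.857993, PV = 2.402381
  t = 7.5000: CF_t = 2.800000, DF = 0.848658, PV = 2.376242
  t = 8.0000: CF_t = 2.800000, DF = 0.839424, PV = 2.350388
  t = 8.5000: CF_t = 2.800000, DF = 0.830291, PV = 2.324815
  t = 9.0000: CF_t = 2.800000, DF = 0.821257, PV = 2.299520
  t = 9.5000: CF_t = 2.800000, DF = 0.812322, PV = 2.274501
  t = 10.0000: CF_t = 102.800000, DF = 0.803483, PV = 82.598090
Price P = sum_t PV_t = 130.370753
First compute Macaulay numerator sum_t t * PV_t:
  t * PV_t at t = 0.5000: 1.384768
  t * PV_t at t = 1.0000: 2.739402
  t * PV_t at t = 1.5000: 4.064394
  t * PV_t at t = 2.0000: 5.360230
  t * PV_t at t = 2.5000: 6.627386
  t * PV_t at t = 3.0000: 7.866333
  t * PV_t at t = 3.5000: 9.077536
  t * PV_t at t = 4.0000: 10.261451
  t * PV_t at t = 4.5000: 11.418529
  t * PV_t at t = 5.0000: 12.549213
  t * PV_t at t = 5.5000: 13.653941
  t * PV_t at t = 6.0000: 14.733143
  t * PV_t at t = 6.5000: 15.787246
  t * PV_t at t = 7.0000: 16.816666
  t * PV_t at t = 7.5000: 17.821816
  t * PV_t at t = 8.0000: 18.803103
  t * PV_t at t = 8.5000: 19.760927
  t * PV_t at t = 9.0000: 20.695682
  t * PV_t at t = 9.5000: 21.607757
  t * PV_t at t = 10.0000: 825.980896
Macaulay duration D = 1057.010418 / 130.370753 = 8.107727
Modified duration = D / (1 + y/m) = 8.107727 / (1 + 0.011000) = 8.019512

Answer: Modified duration = 8.0195


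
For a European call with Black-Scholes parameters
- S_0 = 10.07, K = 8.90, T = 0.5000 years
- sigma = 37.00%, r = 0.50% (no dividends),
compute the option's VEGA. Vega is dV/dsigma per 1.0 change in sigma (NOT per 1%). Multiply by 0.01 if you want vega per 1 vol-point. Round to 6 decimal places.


Answer: Vega = 2.354910

Derivation:
d1 = 0.6124478488; d2 = 0.3508183398
phi(d1) = 0.3307194927; exp(-qT) = 1.0000000000; exp(-rT) = 0.9975031224
Vega = S * exp(-qT) * phi(d1) * sqrt(T) = 10.0700 * 1.0000000000 * 0.3307194927 * 0.7071067812 = 2.354910


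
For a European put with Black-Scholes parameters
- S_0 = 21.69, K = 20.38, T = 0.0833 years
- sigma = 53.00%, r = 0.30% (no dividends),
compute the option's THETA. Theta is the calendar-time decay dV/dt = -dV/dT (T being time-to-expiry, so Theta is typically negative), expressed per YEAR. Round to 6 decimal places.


Answer: Theta = -7.039519

Derivation:
d1 = 0.4853764269; d2 = 0.3324092081
phi(d1) = 0.3546110688; exp(-qT) = 1.0000000000; exp(-rT) = 0.9997501312
Theta = -S*exp(-qT)*phi(d1)*sigma/(2*sqrt(T)) + r*K*exp(-rT)*N(-d2) - q*S*exp(-qT)*N(-d1)
N(-d1) = 0.3137046754; N(-d2) = 0.3697901432; sqrt(T) = 0.2886173938
Term 1 = -21.6900 * 1.0000000000 * 0.3546110688 * 0.5300 / (2 * 0.2886173938) = -7.0621219496
Term 2 = 0.0030 * 20.3800 * 0.9997501312 * 0.3697901432 = 0.0226033201
Term 3 = 0 (no dividend yield, q = 0)
Theta = -7.0621219496 + (0.0226033201) + (0.0000000000) = -7.039519


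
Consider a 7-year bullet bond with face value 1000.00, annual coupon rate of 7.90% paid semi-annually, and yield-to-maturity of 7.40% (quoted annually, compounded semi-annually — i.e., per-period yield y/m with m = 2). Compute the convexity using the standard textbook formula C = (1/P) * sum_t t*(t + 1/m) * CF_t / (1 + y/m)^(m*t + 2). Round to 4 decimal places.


Answer: Convexity = 35.4013

Derivation:
Coupon per period c = face * coupon_rate / m = 39.500000
Periods per year m = 2; per-period yield y/m = 0.037000
Number of cashflows N = 14
Cashflows (t years, CF_t, discount factor 1/(1+y/m)^(m*t), PV):
  t = 0.5000: CF_t = 39.500000, DF = 0.964320, PV = 38.090646
  t = 1.0000: CF_t = 39.500000, DF = 0.929913, PV = 36.731578
  t = 1.5000: CF_t = 39.500000, DF = 0.896734, PV = 35.421001
  t = 2.0000: CF_t = 39.500000, DF = 0.864739, PV = 34.157185
  t = 2.5000: CF_t = 39.500000, DF = 0.833885, PV = 32.938462
  t = 3.0000: CF_t = 39.500000, DF = 0.804132, PV = 31.763223
  t = 3.5000: CF_t = 39.500000, DF = 0.775441, PV = 30.629916
  t = 4.0000: CF_t = 39.500000, DF = 0.747773, PV = 29.537045
  t = 4.5000: CF_t = 39.500000, DF = 0.721093, PV = 28.483168
  t = 5.0000: CF_t = 39.500000, DF = 0.695364, PV = 27.466893
  t = 5.5000: CF_t = 39.500000, DF = 0.670554, PV = 26.486878
  t = 6.0000: CF_t = 39.500000, DF = 0.646629, PV = 25.541831
  t = 6.5000: CF_t = 39.500000, DF = 0.623557, PV = 24.630502
  t = 7.0000: CF_t = 1039.500000, DF = 0.601309, PV = 625.060283
Price P = sum_t PV_t = 1026.938609
Convexity numerator sum_t t*(t + 1/m) * CF_t / (1+y/m)^(m*t + 2):
  t = 0.5000: term = 17.710500
  t = 1.0000: term = 51.235777
  t = 1.5000: term = 98.815385
  t = 2.0000: term = 158.816113
  t = 2.5000: term = 229.724367
  t = 3.0000: term = 310.138972
  t = 3.5000: term = 398.764349
  t = 4.0000: term = 494.404070
  t = 4.5000: term = 595.954761
  t = 5.0000: term = 702.400339
  t = 5.5000: term = 812.806564
  t = 6.0000: term = 926.315888
  t = 6.5000: term = 1042.142594
  t = 7.0000: term = 30515.725166
Convexity = (1/P) * sum = 36354.954846 / 1026.938609 = 35.401293


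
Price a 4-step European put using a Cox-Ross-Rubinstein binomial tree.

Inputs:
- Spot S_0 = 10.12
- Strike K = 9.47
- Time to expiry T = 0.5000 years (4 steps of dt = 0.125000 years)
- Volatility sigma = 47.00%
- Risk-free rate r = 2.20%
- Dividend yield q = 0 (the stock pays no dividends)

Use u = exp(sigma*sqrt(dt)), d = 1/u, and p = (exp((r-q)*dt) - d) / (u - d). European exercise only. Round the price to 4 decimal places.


Answer: Price = V(0,0) = 0.9600

Derivation:
dt = T/N = 0.125000
u = exp(sigma*sqrt(dt)) = 1.180774; d = 1/u = 0.846902
p = (exp((r-q)*dt) - d) / (u - d) = 0.466801
Discount per step: exp(-r*dt) = 0.997254
Stock lattice S(k, i) with i counting down-moves:
  k=0: S(0,0) = 10.1200
  k=1: S(1,0) = 11.9494; S(1,1) = 8.5706
  k=2: S(2,0) = 14.1096; S(2,1) = 10.1200; S(2,2) = 7.2585
  k=3: S(3,0) = 16.6602; S(3,1) = 11.9494; S(3,2) = 8.5706; S(3,3) = 6.1472
  k=4: S(4,0) = 19.6720; S(4,1) = 14.1096; S(4,2) = 10.1200; S(4,3) = 7.2585; S(4,4) = 5.2061
Terminal payoffs V(N, i) = max(K - S_T, 0):
  V(4,0) = 0.000000; V(4,1) = 0.000000; V(4,2) = 0.000000; V(4,3) = 2.211498; V(4,4) = 4.263888
Backward induction: V(k, i) = exp(-r*dt) * [p * V(k+1, i) + (1-p) * V(k+1, i+1)].
  V(3,0) = exp(-r*dt) * [p*0.000000 + (1-p)*0.000000] = 0.000000
  V(3,1) = exp(-r*dt) * [p*0.000000 + (1-p)*0.000000] = 0.000000
  V(3,2) = exp(-r*dt) * [p*0.000000 + (1-p)*2.211498] = 1.175931
  V(3,3) = exp(-r*dt) * [p*2.211498 + (1-p)*4.263888] = 3.296752
  V(2,0) = exp(-r*dt) * [p*0.000000 + (1-p)*0.000000] = 0.000000
  V(2,1) = exp(-r*dt) * [p*0.000000 + (1-p)*1.175931] = 0.625283
  V(2,2) = exp(-r*dt) * [p*1.175931 + (1-p)*3.296752] = 2.300416
  V(1,0) = exp(-r*dt) * [p*0.000000 + (1-p)*0.625283] = 0.332485
  V(1,1) = exp(-r*dt) * [p*0.625283 + (1-p)*2.300416] = 1.514293
  V(0,0) = exp(-r*dt) * [p*0.332485 + (1-p)*1.514293] = 0.959980


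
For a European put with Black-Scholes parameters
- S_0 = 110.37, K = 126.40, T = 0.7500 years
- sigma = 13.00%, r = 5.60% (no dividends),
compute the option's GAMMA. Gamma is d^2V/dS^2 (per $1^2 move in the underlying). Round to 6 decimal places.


d1 = -0.7752093072; d2 = -0.8877926097
phi(d1) = 0.2954034387; exp(-qT) = 1.0000000000; exp(-rT) = 0.9588697806
Gamma = exp(-qT) * phi(d1) / (S * sigma * sqrt(T)) = 1.0000000000 * 0.2954034387 / (110.3700 * 0.1300 * 0.8660254038) = 0.023773

Answer: Gamma = 0.023773


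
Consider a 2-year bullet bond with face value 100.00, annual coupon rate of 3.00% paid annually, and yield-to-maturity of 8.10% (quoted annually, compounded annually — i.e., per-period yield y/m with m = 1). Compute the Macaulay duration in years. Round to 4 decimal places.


Answer: Macaulay duration = 1.9695 years

Derivation:
Coupon per period c = face * coupon_rate / m = 3.000000
Periods per year m = 1; per-period yield y/m = 0.081000
Number of cashflows N = 2
Cashflows (t years, CF_t, discount factor 1/(1+y/m)^(m*t), PV):
  t = 1.0000: CF_t = 3.000000, DF = 0.925069, PV = 2.775208
  t = 2.0000: CF_t = 103.000000, DF = 0.855753, PV = 88.142596
Price P = sum_t PV_t = 90.917804
Macaulay numerator sum_t t * PV_t:
  t * PV_t at t = 1.0000: 2.775208
  t * PV_t at t = 2.0000: 176.285192
Macaulay duration D = (sum_t t * PV_t) / P = 179.060400 / 90.917804 = 1.969476


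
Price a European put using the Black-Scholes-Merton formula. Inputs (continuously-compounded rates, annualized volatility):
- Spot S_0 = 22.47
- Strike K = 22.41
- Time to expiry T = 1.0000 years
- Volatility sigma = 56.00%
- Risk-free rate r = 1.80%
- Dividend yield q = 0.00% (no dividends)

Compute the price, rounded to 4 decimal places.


d1 = (ln(S/K) + (r - q + 0.5*sigma^2) * T) / (sigma * sqrt(T)) = 0.31691750
d2 = d1 - sigma * sqrt(T) = -0.24308250
exp(-rT) = 0.98216103; exp(-qT) = 1.00000000
P = K * exp(-rT) * N(-d2) - S_0 * exp(-qT) * N(-d1)
N(-d1) = 0.37565310; N(-d2) = 0.59602926
P = 22.4100 * 0.98216103 * 0.59602926 - 22.4700 * 1.00000000 * 0.37565310 = 4.6778

Answer: Price = 4.6778


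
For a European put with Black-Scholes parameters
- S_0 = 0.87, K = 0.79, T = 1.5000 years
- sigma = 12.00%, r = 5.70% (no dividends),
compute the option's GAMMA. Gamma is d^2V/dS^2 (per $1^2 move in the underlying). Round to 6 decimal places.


d1 = 1.3115674857; d2 = 1.1645981011
phi(d1) = 0.1687995829; exp(-qT) = 1.0000000000; exp(-rT) = 0.9180531431
Gamma = exp(-qT) * phi(d1) / (S * sigma * sqrt(T)) = 1.0000000000 * 0.1687995829 / (0.8700 * 0.1200 * 1.2247448714) = 1.320156

Answer: Gamma = 1.320156


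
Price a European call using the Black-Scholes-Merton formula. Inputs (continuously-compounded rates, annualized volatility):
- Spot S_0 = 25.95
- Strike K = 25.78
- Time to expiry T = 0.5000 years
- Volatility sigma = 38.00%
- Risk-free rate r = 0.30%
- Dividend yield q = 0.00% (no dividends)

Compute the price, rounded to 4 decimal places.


d1 = (ln(S/K) + (r - q + 0.5*sigma^2) * T) / (sigma * sqrt(T)) = 0.16439344
d2 = d1 - sigma * sqrt(T) = -0.10430714
exp(-rT) = 0.99850112; exp(-qT) = 1.00000000
C = S_0 * exp(-qT) * N(d1) - K * exp(-rT) * N(d2)
N(d1) = 0.56528929; N(d2) = 0.45846281
C = 25.9500 * 1.00000000 * 0.56528929 - 25.7800 * 0.99850112 * 0.45846281 = 2.8678

Answer: Price = 2.8678


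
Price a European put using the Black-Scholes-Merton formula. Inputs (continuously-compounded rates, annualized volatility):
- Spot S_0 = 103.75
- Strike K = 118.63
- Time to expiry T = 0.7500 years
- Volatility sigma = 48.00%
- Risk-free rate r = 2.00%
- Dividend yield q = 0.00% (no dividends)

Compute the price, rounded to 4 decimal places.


Answer: Price = 25.4468

Derivation:
d1 = (ln(S/K) + (r - q + 0.5*sigma^2) * T) / (sigma * sqrt(T)) = -0.07848415
d2 = d1 - sigma * sqrt(T) = -0.49417634
exp(-rT) = 0.98511194; exp(-qT) = 1.00000000
P = K * exp(-rT) * N(-d2) - S_0 * exp(-qT) * N(-d1)
N(-d1) = 0.53127853; N(-d2) = 0.68940918
P = 118.6300 * 0.98511194 * 0.68940918 - 103.7500 * 1.00000000 * 0.53127853 = 25.4468


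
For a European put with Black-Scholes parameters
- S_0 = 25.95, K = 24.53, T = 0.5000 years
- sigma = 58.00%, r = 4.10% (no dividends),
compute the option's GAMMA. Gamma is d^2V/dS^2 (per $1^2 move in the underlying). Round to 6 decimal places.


d1 = 0.3922607848; d2 = -0.0178611483
phi(d1) = 0.3694008926; exp(-qT) = 1.0000000000; exp(-rT) = 0.9797086965
Gamma = exp(-qT) * phi(d1) / (S * sigma * sqrt(T)) = 1.0000000000 * 0.3694008926 / (25.9500 * 0.5800 * 0.7071067812) = 0.034709

Answer: Gamma = 0.034709


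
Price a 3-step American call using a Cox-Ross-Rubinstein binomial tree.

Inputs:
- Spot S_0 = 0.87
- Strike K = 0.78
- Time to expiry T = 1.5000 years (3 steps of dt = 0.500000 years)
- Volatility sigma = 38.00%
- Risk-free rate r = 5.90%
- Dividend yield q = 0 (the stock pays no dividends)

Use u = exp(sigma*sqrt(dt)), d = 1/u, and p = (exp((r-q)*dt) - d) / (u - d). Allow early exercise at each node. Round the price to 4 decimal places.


Answer: Price = V(0,0) = 0.2445

Derivation:
dt = T/N = 0.500000
u = exp(sigma*sqrt(dt)) = 1.308263; d = 1/u = 0.764372
p = (exp((r-q)*dt) - d) / (u - d) = 0.488273
Discount per step: exp(-r*dt) = 0.970931
Stock lattice S(k, i) with i counting down-moves:
  k=0: S(0,0) = 0.8700
  k=1: S(1,0) = 1.1382; S(1,1) = 0.6650
  k=2: S(2,0) = 1.4891; S(2,1) = 0.8700; S(2,2) = 0.5083
  k=3: S(3,0) = 1.9481; S(3,1) = 1.1382; S(3,2) = 0.6650; S(3,3) = 0.3885
Terminal payoffs V(N, i) = max(S_T - K, 0):
  V(3,0) = 1.168071; V(3,1) = 0.358189; V(3,2) = 0.000000; V(3,3) = 0.000000
Backward induction: V(k, i) = exp(-r*dt) * [p * V(k+1, i) + (1-p) * V(k+1, i+1)]; then take max(V_cont, immediate exercise) for American.
  V(2,0) = exp(-r*dt) * [p*1.168071 + (1-p)*0.358189] = 0.731725; exercise = 0.709051; V(2,0) = max -> 0.731725
  V(2,1) = exp(-r*dt) * [p*0.358189 + (1-p)*0.000000] = 0.169810; exercise = 0.090000; V(2,1) = max -> 0.169810
  V(2,2) = exp(-r*dt) * [p*0.000000 + (1-p)*0.000000] = 0.000000; exercise = 0.000000; V(2,2) = max -> 0.000000
  V(1,0) = exp(-r*dt) * [p*0.731725 + (1-p)*0.169810] = 0.431266; exercise = 0.358189; V(1,0) = max -> 0.431266
  V(1,1) = exp(-r*dt) * [p*0.169810 + (1-p)*0.000000] = 0.080503; exercise = 0.000000; V(1,1) = max -> 0.080503
  V(0,0) = exp(-r*dt) * [p*0.431266 + (1-p)*0.080503] = 0.244452; exercise = 0.090000; V(0,0) = max -> 0.244452


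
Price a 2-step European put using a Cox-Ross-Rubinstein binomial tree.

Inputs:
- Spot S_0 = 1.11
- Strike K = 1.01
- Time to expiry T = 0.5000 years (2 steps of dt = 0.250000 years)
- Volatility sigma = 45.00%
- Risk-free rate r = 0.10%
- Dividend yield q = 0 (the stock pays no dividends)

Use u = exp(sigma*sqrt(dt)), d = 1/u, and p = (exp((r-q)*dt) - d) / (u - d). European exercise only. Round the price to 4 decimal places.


dt = T/N = 0.250000
u = exp(sigma*sqrt(dt)) = 1.252323; d = 1/u = 0.798516
p = (exp((r-q)*dt) - d) / (u - d) = 0.444537
Discount per step: exp(-r*dt) = 0.999750
Stock lattice S(k, i) with i counting down-moves:
  k=0: S(0,0) = 1.1100
  k=1: S(1,0) = 1.3901; S(1,1) = 0.8864
  k=2: S(2,0) = 1.7408; S(2,1) = 1.1100; S(2,2) = 0.7078
Terminal payoffs V(N, i) = max(K - S_T, 0):
  V(2,0) = 0.000000; V(2,1) = 0.000000; V(2,2) = 0.302233
Backward induction: V(k, i) = exp(-r*dt) * [p * V(k+1, i) + (1-p) * V(k+1, i+1)].
  V(1,0) = exp(-r*dt) * [p*0.000000 + (1-p)*0.000000] = 0.000000
  V(1,1) = exp(-r*dt) * [p*0.000000 + (1-p)*0.302233] = 0.167837
  V(0,0) = exp(-r*dt) * [p*0.000000 + (1-p)*0.167837] = 0.093204

Answer: Price = V(0,0) = 0.0932


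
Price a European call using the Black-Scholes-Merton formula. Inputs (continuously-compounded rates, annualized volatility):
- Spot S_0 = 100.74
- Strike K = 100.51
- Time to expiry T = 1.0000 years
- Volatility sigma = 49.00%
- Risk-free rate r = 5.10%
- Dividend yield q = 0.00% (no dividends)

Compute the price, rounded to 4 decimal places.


Answer: Price = 21.7154

Derivation:
d1 = (ln(S/K) + (r - q + 0.5*sigma^2) * T) / (sigma * sqrt(T)) = 0.35374636
d2 = d1 - sigma * sqrt(T) = -0.13625364
exp(-rT) = 0.95027867; exp(-qT) = 1.00000000
C = S_0 * exp(-qT) * N(d1) - K * exp(-rT) * N(d2)
N(d1) = 0.63823551; N(d2) = 0.44581039
C = 100.7400 * 1.00000000 * 0.63823551 - 100.5100 * 0.95027867 * 0.44581039 = 21.7154


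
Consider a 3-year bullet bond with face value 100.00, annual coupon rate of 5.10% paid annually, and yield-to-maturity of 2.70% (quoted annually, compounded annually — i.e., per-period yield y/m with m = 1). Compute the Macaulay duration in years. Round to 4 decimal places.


Coupon per period c = face * coupon_rate / m = 5.100000
Periods per year m = 1; per-period yield y/m = 0.027000
Number of cashflows N = 3
Cashflows (t years, CF_t, discount factor 1/(1+y/m)^(m*t), PV):
  t = 1.0000: CF_t = 5.100000, DF = 0.973710, PV = 4.965920
  t = 2.0000: CF_t = 5.100000, DF = 0.948111, PV = 4.835365
  t = 3.0000: CF_t = 105.100000, DF = 0.923185, PV = 97.026728
Price P = sum_t PV_t = 106.828013
Macaulay numerator sum_t t * PV_t:
  t * PV_t at t = 1.0000: 4.965920
  t * PV_t at t = 2.0000: 9.670731
  t * PV_t at t = 3.0000: 291.080183
Macaulay duration D = (sum_t t * PV_t) / P = 305.716834 / 106.828013 = 2.861767

Answer: Macaulay duration = 2.8618 years


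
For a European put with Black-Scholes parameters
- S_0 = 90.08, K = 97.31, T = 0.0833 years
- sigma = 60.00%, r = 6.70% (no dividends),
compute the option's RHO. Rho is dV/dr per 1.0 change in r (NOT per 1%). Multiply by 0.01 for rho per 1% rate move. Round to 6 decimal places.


d1 = -0.3270101737; d2 = -0.5001806100
phi(d1) = 0.3781719245; exp(-qT) = 1.0000000000; exp(-rT) = 0.9944344454
N(-d2) = 0.6915260449
Rho = -K*T*exp(-rT)*N(-d2) = -97.3100 * 0.0833 * 0.9944344454 * 0.6915260449 = -5.574259

Answer: Rho = -5.574259


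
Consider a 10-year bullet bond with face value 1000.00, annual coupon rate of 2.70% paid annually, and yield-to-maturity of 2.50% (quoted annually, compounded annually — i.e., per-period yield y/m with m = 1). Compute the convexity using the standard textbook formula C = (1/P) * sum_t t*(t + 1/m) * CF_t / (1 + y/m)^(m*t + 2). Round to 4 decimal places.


Answer: Convexity = 89.5740

Derivation:
Coupon per period c = face * coupon_rate / m = 27.000000
Periods per year m = 1; per-period yield y/m = 0.025000
Number of cashflows N = 10
Cashflows (t years, CF_t, discount factor 1/(1+y/m)^(m*t), PV):
  t = 1.0000: CF_t = 27.000000, DF = 0.975610, PV = 26.341463
  t = 2.0000: CF_t = 27.000000, DF = 0.951814, PV = 25.698989
  t = 3.0000: CF_t = 27.000000, DF = 0.928599, PV = 25.072184
  t = 4.0000: CF_t = 27.000000, DF = 0.905951, PV = 24.460667
  t = 5.0000: CF_t = 27.000000, DF = 0.883854, PV = 23.864066
  t = 6.0000: CF_t = 27.000000, DF = 0.862297, PV = 23.282015
  t = 7.0000: CF_t = 27.000000, DF = 0.841265, PV = 22.714161
  t = 8.0000: CF_t = 27.000000, DF = 0.820747, PV = 22.160157
  t = 9.0000: CF_t = 27.000000, DF = 0.800728, PV = 21.619666
  t = 10.0000: CF_t = 1027.000000, DF = 0.781198, PV = 802.290759
Price P = sum_t PV_t = 1017.504128
Convexity numerator sum_t t*(t + 1/m) * CF_t / (1+y/m)^(m*t + 2):
  t = 1.0000: term = 50.144368
  t = 2.0000: term = 146.764004
  t = 3.0000: term = 286.368789
  t = 4.0000: term = 465.640308
  t = 5.0000: term = 681.424840
  t = 6.0000: term = 930.726611
  t = 7.0000: term = 1210.701283
  t = 8.0000: term = 1518.649693
  t = 9.0000: term = 1852.011821
  t = 10.0000: term = 83999.508334
Convexity = (1/P) * sum = 91141.940051 / 1017.504128 = 89.574025


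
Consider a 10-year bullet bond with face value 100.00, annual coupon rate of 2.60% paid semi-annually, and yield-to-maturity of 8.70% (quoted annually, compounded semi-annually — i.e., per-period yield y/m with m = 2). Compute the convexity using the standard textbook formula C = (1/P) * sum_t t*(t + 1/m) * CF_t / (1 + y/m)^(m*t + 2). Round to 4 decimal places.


Coupon per period c = face * coupon_rate / m = 1.300000
Periods per year m = 2; per-period yield y/m = 0.043500
Number of cashflows N = 20
Cashflows (t years, CF_t, discount factor 1/(1+y/m)^(m*t), PV):
  t = 0.5000: CF_t = 1.300000, DF = 0.958313, PV = 1.245807
  t = 1.0000: CF_t = 1.300000, DF = 0.918365, PV = 1.193874
  t = 1.5000: CF_t = 1.300000, DF = 0.880081, PV = 1.144105
  t = 2.0000: CF_t = 1.300000, DF = 0.843393, PV = 1.096411
  t = 2.5000: CF_t = 1.300000, DF = 0.808235, PV = 1.050706
  t = 3.0000: CF_t = 1.300000, DF = 0.774543, PV = 1.006905
  t = 3.5000: CF_t = 1.300000, DF = 0.742254, PV = 0.964931
  t = 4.0000: CF_t = 1.300000, DF = 0.711312, PV = 0.924706
  t = 4.5000: CF_t = 1.300000, DF = 0.681660, PV = 0.886158
  t = 5.0000: CF_t = 1.300000, DF = 0.653244, PV = 0.849217
  t = 5.5000: CF_t = 1.300000, DF = 0.626013, PV = 0.813816
  t = 6.0000: CF_t = 1.300000, DF = 0.599916, PV = 0.779891
  t = 6.5000: CF_t = 1.300000, DF = 0.574908, PV = 0.747380
  t = 7.0000: CF_t = 1.300000, DF = 0.550942, PV = 0.716224
  t = 7.5000: CF_t = 1.300000, DF = 0.527975, PV = 0.686367
  t = 8.0000: CF_t = 1.300000, DF = 0.505965, PV = 0.657755
  t = 8.5000: CF_t = 1.300000, DF = 0.484873, PV = 0.630335
  t = 9.0000: CF_t = 1.300000, DF = 0.464661, PV = 0.604059
  t = 9.5000: CF_t = 1.300000, DF = 0.445290, PV = 0.578878
  t = 10.0000: CF_t = 101.300000, DF = 0.426728, PV = 43.227526
Price P = sum_t PV_t = 59.805052
Convexity numerator sum_t t*(t + 1/m) * CF_t / (1+y/m)^(m*t + 2):
  t = 0.5000: term = 0.572053
  t = 1.0000: term = 1.644617
  t = 1.5000: term = 3.152117
  t = 2.0000: term = 5.034527
  t = 2.5000: term = 7.236981
  t = 3.0000: term = 9.709414
  t = 3.5000: term = 12.406215
  t = 4.0000: term = 15.285911
  t = 4.5000: term = 18.310866
  t = 5.0000: term = 21.447003
  t = 5.5000: term = 24.663539
  t = 6.0000: term = 27.932745
  t = 6.5000: term = 31.229710
  t = 7.0000: term = 34.532133
  t = 7.5000: term = 37.820119
  t = 8.0000: term = 41.075996
  t = 8.5000: term = 44.284136
  t = 9.0000: term = 47.430794
  t = 9.5000: term = 50.503960
  t = 10.0000: term = 4168.355680
Convexity = (1/P) * sum = 4602.628515 / 59.805052 = 76.960530

Answer: Convexity = 76.9605


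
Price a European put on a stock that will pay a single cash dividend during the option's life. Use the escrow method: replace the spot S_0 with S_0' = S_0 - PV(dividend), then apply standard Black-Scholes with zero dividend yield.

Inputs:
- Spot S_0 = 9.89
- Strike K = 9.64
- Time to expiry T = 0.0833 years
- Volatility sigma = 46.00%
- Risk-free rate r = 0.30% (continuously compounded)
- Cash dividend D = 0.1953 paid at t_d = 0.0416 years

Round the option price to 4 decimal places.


PV(D) = D * exp(-r * t_d) = 0.1953 * 0.99987521 = 0.19527563
S_0' = S_0 - PV(D) = 9.8900 - 0.19527563 = 9.69472437
d1 = (ln(S_0'/K) + (r + sigma^2/2)*T) / (sigma*sqrt(T)) = 0.11090197
d2 = d1 - sigma*sqrt(T) = -0.02186203
exp(-rT) = 0.99975013
N(-d1) = 0.45584704; N(-d2) = 0.50872099
P = K * exp(-rT) * N(-d2) - S_0' * N(-d1) = 9.6400 * 0.99975013 * 0.50872099 - 9.69472437 * 0.45584704 = 0.4835

Answer: Price = 0.4835


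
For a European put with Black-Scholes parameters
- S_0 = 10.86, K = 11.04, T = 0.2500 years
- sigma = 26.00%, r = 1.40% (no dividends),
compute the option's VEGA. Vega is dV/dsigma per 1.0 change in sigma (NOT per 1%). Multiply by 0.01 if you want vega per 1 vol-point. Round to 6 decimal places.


d1 = -0.0345286642; d2 = -0.1645286642
phi(d1) = 0.3987045361; exp(-qT) = 1.0000000000; exp(-rT) = 0.9965061179
Vega = S * exp(-qT) * phi(d1) * sqrt(T) = 10.8600 * 1.0000000000 * 0.3987045361 * 0.5000000000 = 2.164966

Answer: Vega = 2.164966


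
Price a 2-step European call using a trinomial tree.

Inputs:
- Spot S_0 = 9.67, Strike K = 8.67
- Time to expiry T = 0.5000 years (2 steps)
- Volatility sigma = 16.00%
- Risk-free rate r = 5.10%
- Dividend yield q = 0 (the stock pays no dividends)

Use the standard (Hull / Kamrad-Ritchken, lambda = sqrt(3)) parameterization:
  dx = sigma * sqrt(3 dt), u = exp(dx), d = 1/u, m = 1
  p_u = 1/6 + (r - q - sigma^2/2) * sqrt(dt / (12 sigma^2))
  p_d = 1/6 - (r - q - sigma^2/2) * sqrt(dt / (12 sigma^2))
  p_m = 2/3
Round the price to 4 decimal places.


dt = T/N = 0.250000; dx = sigma*sqrt(3*dt) = 0.138564
u = exp(dx) = 1.148623; d = 1/u = 0.870607
p_u = 0.201127, p_m = 0.666667, p_d = 0.132206
Discount per step: exp(-r*dt) = 0.987331
Stock lattice S(k, j) with j the centered position index:
  k=0: S(0,+0) = 9.6700
  k=1: S(1,-1) = 8.4188; S(1,+0) = 9.6700; S(1,+1) = 11.1072
  k=2: S(2,-2) = 7.3294; S(2,-1) = 8.4188; S(2,+0) = 9.6700; S(2,+1) = 11.1072; S(2,+2) = 12.7580
Terminal payoffs V(N, j) = max(S_T - K, 0):
  V(2,-2) = 0.000000; V(2,-1) = 0.000000; V(2,+0) = 1.000000; V(2,+1) = 2.437187; V(2,+2) = 4.087973
Backward induction: V(k, j) = exp(-r*dt) * [p_u * V(k+1, j+1) + p_m * V(k+1, j) + p_d * V(k+1, j-1)]
  V(1,-1) = exp(-r*dt) * [p_u*1.000000 + p_m*0.000000 + p_d*0.000000] = 0.198579
  V(1,+0) = exp(-r*dt) * [p_u*2.437187 + p_m*1.000000 + p_d*0.000000] = 1.142195
  V(1,+1) = exp(-r*dt) * [p_u*4.087973 + p_m*2.437187 + p_d*1.000000] = 2.546524
  V(0,+0) = exp(-r*dt) * [p_u*2.546524 + p_m*1.142195 + p_d*0.198579] = 1.283424

Answer: Price = V(0,0) = 1.2834


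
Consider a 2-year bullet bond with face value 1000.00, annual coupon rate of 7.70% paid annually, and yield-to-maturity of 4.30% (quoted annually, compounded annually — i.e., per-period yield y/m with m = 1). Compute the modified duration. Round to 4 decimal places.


Answer: Modified duration = 1.8510

Derivation:
Coupon per period c = face * coupon_rate / m = 77.000000
Periods per year m = 1; per-period yield y/m = 0.043000
Number of cashflows N = 2
Cashflows (t years, CF_t, discount factor 1/(1+y/m)^(m*t), PV):
  t = 1.0000: CF_t = 77.000000, DF = 0.958773, PV = 73.825503
  t = 2.0000: CF_t = 1077.000000, DF = 0.919245, PV = 990.027109
Price P = sum_t PV_t = 1063.852612
First compute Macaulay numerator sum_t t * PV_t:
  t * PV_t at t = 1.0000: 73.825503
  t * PV_t at t = 2.0000: 1980.054217
Macaulay duration D = 2053.879720 / 1063.852612 = 1.930606
Modified duration = D / (1 + y/m) = 1.930606 / (1 + 0.043000) = 1.851012


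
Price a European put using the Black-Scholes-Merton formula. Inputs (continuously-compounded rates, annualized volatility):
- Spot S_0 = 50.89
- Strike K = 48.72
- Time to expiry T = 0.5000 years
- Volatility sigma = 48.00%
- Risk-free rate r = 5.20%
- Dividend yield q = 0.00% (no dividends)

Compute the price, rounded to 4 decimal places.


d1 = (ln(S/K) + (r - q + 0.5*sigma^2) * T) / (sigma * sqrt(T)) = 0.37469829
d2 = d1 - sigma * sqrt(T) = 0.03528704
exp(-rT) = 0.97433509; exp(-qT) = 1.00000000
P = K * exp(-rT) * N(-d2) - S_0 * exp(-qT) * N(-d1)
N(-d1) = 0.35394243; N(-d2) = 0.48592543
P = 48.7200 * 0.97433509 * 0.48592543 - 50.8900 * 1.00000000 * 0.35394243 = 5.0546

Answer: Price = 5.0546


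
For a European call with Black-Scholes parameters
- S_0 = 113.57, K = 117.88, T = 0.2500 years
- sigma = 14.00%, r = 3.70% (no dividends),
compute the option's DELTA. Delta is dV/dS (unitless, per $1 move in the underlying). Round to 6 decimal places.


d1 = -0.3649681567; d2 = -0.4349681567
phi(d1) = 0.3732378441; exp(-qT) = 1.0000000000; exp(-rT) = 0.9907926496
N(d1) = 0.3575675882
Delta = exp(-qT) * N(d1) = 1.0000000000 * 0.3575675882 = 0.357568

Answer: Delta = 0.357568


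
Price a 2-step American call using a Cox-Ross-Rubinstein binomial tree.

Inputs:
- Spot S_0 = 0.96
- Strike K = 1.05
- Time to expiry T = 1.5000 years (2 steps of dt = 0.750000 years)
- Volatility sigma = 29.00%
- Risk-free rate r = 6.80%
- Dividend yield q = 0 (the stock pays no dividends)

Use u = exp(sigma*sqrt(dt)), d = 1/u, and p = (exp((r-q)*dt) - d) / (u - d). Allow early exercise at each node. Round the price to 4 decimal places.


dt = T/N = 0.750000
u = exp(sigma*sqrt(dt)) = 1.285500; d = 1/u = 0.777908
p = (exp((r-q)*dt) - d) / (u - d) = 0.540622
Discount per step: exp(-r*dt) = 0.950279
Stock lattice S(k, i) with i counting down-moves:
  k=0: S(0,0) = 0.9600
  k=1: S(1,0) = 1.2341; S(1,1) = 0.7468
  k=2: S(2,0) = 1.5864; S(2,1) = 0.9600; S(2,2) = 0.5809
Terminal payoffs V(N, i) = max(S_T - K, 0):
  V(2,0) = 0.536409; V(2,1) = 0.000000; V(2,2) = 0.000000
Backward induction: V(k, i) = exp(-r*dt) * [p * V(k+1, i) + (1-p) * V(k+1, i+1)]; then take max(V_cont, immediate exercise) for American.
  V(1,0) = exp(-r*dt) * [p*0.536409 + (1-p)*0.000000] = 0.275575; exercise = 0.184080; V(1,0) = max -> 0.275575
  V(1,1) = exp(-r*dt) * [p*0.000000 + (1-p)*0.000000] = 0.000000; exercise = 0.000000; V(1,1) = max -> 0.000000
  V(0,0) = exp(-r*dt) * [p*0.275575 + (1-p)*0.000000] = 0.141574; exercise = 0.000000; V(0,0) = max -> 0.141574

Answer: Price = V(0,0) = 0.1416
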